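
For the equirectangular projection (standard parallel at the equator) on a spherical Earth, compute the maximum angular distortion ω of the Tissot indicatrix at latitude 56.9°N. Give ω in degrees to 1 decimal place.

Plate carrée maps x = Rλ, y = Rφ. The meridian scale is h = 1 and the parallel scale is k = 1/cos φ = sec φ.
At 56.9°: h = 1.000, k = 1.831; principal scales a = 1.831, b = 1.000.
sin(ω/2) = (a − b)/(a + b) = 0.8312/2.831 = 0.2936, so ω = 2 arcsin(0.2936) ≈ 34.1°.

34.1°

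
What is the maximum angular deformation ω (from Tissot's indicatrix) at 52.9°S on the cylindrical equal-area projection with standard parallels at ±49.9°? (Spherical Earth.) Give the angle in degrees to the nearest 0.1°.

Cylindrical equal-area (φ₀ = 49.9°): h = cos φ / cos 49.9° along meridians, k = cos 49.9° / cos φ along parallels; h·k = 1.
At 52.9°: h = 0.9365, k = 1.068; principal scales a = 1.068, b = 0.9365.
sin(ω/2) = (a − b)/(a + b) = 0.1314/2.004 = 0.06553, so ω = 2 arcsin(0.06553) ≈ 7.5°.

7.5°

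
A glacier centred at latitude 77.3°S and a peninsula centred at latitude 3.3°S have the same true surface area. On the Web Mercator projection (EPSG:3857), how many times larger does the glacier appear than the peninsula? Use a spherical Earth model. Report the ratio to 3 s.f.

Mercator areal scale is sec²φ.
At 77.3°: sec²(77.3°) = 1/0.2198² = 20.69.
At 3.3°: sec²(3.3°) = 1/0.9983² = 1.003.
Ratio = 20.69/1.003 = cos²(3.3°)/cos²(77.3°) ≈ 20.6.

20.6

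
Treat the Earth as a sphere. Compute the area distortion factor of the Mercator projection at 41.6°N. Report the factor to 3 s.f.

1.79

For Mercator, h = k = sec φ (a conformal cylindrical projection has a single point scale, 1/cos φ).
Areal scale = k² = sec²φ = 1/cos²(41.6°) = 1/0.7478² = 1.788.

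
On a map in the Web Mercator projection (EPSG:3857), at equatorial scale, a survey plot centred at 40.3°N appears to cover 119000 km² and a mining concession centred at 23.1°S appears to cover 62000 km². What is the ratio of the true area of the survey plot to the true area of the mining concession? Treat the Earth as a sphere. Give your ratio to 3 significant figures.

1.32

Mercator's areal exaggeration is sec²φ; hence true area = (apparent area) · cos²φ.
True area of survey plot: 119000 × cos²(40.3°) = 119000 × 0.5817 = 69220 km².
True area of mining concession: 62000 × cos²(23.1°) = 62000 × 0.8461 = 52460 km².
Ratio = 69220 / 52460 ≈ 1.32.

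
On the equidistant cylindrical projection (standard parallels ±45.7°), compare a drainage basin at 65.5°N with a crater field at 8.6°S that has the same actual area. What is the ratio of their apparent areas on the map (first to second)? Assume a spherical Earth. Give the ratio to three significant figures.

In the equirectangular projection with standard parallel φ₀ = 45.7° (x = Rλ cos φ₀, y = Rφ), meridians are true-scale (h = 1) and the parallel scale is k = cos φ₀ / cos φ.
Areal scale at 65.5°: h·k = 1.000 × 1.684 = 1.684.
Areal scale at 8.6°: h·k = 1.000 × 0.7064 = 0.7064.
Ratio = 1.684/0.7064 ≈ 2.38.

2.38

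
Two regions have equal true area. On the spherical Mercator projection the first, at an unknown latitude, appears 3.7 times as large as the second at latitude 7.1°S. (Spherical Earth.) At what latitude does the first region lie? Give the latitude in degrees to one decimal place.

58.9°

Mercator areal scale is sec²φ, so apparent-area ratio = sec²φ₁ / sec²φ₂ = cos²φ₂ / cos²φ₁.
cos²φ₂ / cos²φ₁ = 3.7  ⇒  cos φ₁ = cos 7.1° / √3.7 = 0.9923/1.924 = 0.5159.
φ₁ = arccos(0.5159) ≈ 58.9°.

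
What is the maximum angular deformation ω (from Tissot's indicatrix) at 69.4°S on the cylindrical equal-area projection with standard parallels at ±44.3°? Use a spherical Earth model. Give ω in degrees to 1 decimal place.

For cylindrical equal-area with standard parallel φ₀, h = cos φ / cos φ₀ and k = cos φ₀ / cos φ, so h·k = 1.
At 69.4°: h = 0.4916, k = 2.034; principal scales a = 2.034, b = 0.4916.
sin(ω/2) = (a − b)/(a + b) = 1.543/2.526 = 0.6107, so ω = 2 arcsin(0.6107) ≈ 75.3°.

75.3°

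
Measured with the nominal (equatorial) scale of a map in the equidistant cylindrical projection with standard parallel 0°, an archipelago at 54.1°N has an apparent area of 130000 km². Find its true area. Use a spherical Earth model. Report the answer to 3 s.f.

76200 km²

For the equirectangular projection with φ₀ = 0 (plate carrée), h = 1 along meridians and k = sec φ along parallels.
Areal scale = h·k = 1 × sec φ; at 54.1°, h = 1.000, k = 1.705, so h·k = 1.705.
True area = apparent / (areal scale) = 130000 / 1.705 ≈ 76200 km².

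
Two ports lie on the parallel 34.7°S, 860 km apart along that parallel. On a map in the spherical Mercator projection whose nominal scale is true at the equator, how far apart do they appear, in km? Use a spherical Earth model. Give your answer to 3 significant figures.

The Mercator projection is conformal; its linear scale factor is the same in every direction and equals sec φ = 1/cos φ.
Along the parallel, k = sec 34.7° = 1/0.8221 = 1.216.
Map distance = 860 × 1.216 ≈ 1050 km.

1050 km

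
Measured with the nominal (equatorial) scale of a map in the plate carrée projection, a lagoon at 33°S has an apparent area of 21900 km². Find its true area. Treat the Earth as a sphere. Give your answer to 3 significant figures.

18400 km²

In the plate carrée (x = Rλ, y = Rφ), meridians are true-scale (h = 1) and parallels are stretched by k = sec φ.
Areal scale = h·k = 1 × sec φ; at 33°, h = 1.000, k = 1.192, so h·k = 1.192.
True area = apparent / (areal scale) = 21900 / 1.192 ≈ 18400 km².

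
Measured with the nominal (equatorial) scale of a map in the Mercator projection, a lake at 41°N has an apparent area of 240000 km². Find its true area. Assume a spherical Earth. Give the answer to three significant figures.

137000 km²

Mercator is conformal, so the point scale is isotropic: h = k = sec φ = 1/cos φ.
Areal scale = k² = sec²φ = 1/cos²(41°) = 1/0.7547² = 1.756.
True area = apparent / (areal scale) = 240000 / 1.756 ≈ 137000 km².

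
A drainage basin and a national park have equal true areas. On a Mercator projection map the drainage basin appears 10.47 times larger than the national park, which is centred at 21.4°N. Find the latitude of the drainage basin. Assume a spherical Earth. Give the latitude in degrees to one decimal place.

For equal true areas on Mercator, apparent areas scale as sec²φ, so the ratio is cos²φ₂ / cos²φ₁.
cos²φ₂ / cos²φ₁ = 10.47  ⇒  cos φ₁ = cos 21.4° / √10.47 = 0.9311/3.236 = 0.2877.
φ₁ = arccos(0.2877) ≈ 73.3°.

73.3°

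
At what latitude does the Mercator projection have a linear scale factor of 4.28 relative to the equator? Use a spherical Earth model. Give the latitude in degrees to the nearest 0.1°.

Mercator scale is k = sec φ = 1/cos φ.
1/cos φ = 4.28  ⇒  cos φ = 0.2336  ⇒  φ = arccos(0.2336) ≈ 76.5°.

76.5°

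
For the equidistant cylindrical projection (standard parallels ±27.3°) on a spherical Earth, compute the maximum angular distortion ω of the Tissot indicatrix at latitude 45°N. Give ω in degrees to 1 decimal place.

The equidistant cylindrical projection with φ₀ = 27.3° has h = 1 (meridians true) and k = cos φ₀ / cos φ along parallels.
At 45°: h = 1.000, k = 1.257; principal scales a = 1.257, b = 1.000.
sin(ω/2) = (a − b)/(a + b) = 0.2567/2.257 = 0.1137, so ω = 2 arcsin(0.1137) ≈ 13.1°.

13.1°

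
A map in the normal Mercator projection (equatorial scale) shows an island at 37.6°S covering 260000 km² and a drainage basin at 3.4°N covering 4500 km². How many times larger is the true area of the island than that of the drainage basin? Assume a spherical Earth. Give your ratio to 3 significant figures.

On Mercator the areal scale is sec²φ, so true area = apparent × cos²φ.
True area of island: 260000 × cos²(37.6°) = 260000 × 0.6277 = 163200 km².
True area of drainage basin: 4500 × cos²(3.4°) = 4500 × 0.9965 = 4484 km².
Ratio = 163200 / 4484 ≈ 36.4.

36.4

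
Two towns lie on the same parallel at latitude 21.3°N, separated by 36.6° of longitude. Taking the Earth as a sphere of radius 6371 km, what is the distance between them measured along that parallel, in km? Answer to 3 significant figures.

Arc length along a parallel = R cos φ · Δλ (with Δλ in radians).
= 6371 × cos 21.3° × (36.6° × π/180) = 6371 × 0.9317 × 0.6388 ≈ 3790 km.

3790 km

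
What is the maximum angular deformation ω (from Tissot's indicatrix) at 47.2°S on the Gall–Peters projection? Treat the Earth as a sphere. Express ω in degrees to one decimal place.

4.6°

Gall–Peters is a cylindrical equal-area projection with standard parallels at ±45°. Cylindrical equal-area (φ₀ = 45°): h = cos φ / cos 45° along meridians, k = cos 45° / cos φ along parallels; h·k = 1.
At 47.2°: h = 0.9609, k = 1.041; principal scales a = 1.041, b = 0.9609.
sin(ω/2) = (a − b)/(a + b) = 0.07984/2.002 = 0.03989, so ω = 2 arcsin(0.03989) ≈ 4.6°.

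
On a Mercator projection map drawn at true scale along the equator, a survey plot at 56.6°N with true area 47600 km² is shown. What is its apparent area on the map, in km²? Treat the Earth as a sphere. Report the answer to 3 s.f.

The Mercator projection is conformal; its linear scale factor is the same in every direction and equals sec φ = 1/cos φ.
Areal scale = k² = sec²φ = 1/cos²(56.6°) = 1/0.5505² = 3.300.
Apparent area = 47600 × 3.300 ≈ 157000 km².

157000 km²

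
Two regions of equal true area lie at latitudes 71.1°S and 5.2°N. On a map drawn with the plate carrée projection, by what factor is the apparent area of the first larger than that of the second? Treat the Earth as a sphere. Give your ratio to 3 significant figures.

In the plate carrée (x = Rλ, y = Rφ), meridians are true-scale (h = 1) and parallels are stretched by k = sec φ.
Areal scale at 71.1°: h·k = 1.000 × 3.087 = 3.087.
Areal scale at 5.2°: h·k = 1.000 × 1.004 = 1.004.
Ratio = 3.087/1.004 ≈ 3.07.

3.07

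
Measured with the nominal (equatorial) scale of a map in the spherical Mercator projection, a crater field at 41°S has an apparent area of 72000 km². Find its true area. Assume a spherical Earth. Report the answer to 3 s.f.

Mercator is conformal, so the point scale is isotropic: h = k = sec φ = 1/cos φ.
Areal scale = k² = sec²φ = 1/cos²(41°) = 1/0.7547² = 1.756.
True area = apparent / (areal scale) = 72000 / 1.756 ≈ 41000 km².

41000 km²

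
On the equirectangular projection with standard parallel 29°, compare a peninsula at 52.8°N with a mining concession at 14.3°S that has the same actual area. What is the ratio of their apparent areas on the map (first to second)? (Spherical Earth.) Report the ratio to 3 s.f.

1.60

In the equirectangular projection with standard parallel φ₀ = 29° (x = Rλ cos φ₀, y = Rφ), meridians are true-scale (h = 1) and the parallel scale is k = cos φ₀ / cos φ.
Areal scale at 52.8°: h·k = 1.000 × 1.447 = 1.447.
Areal scale at 14.3°: h·k = 1.000 × 0.9026 = 0.9026.
Ratio = 1.447/0.9026 ≈ 1.60.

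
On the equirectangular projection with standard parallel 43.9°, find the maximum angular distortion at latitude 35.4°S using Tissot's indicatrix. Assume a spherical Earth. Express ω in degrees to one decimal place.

With standard parallel φ₀ = 43.9°, the equirectangular projection gives x = Rλ cos φ₀, y = Rφ, so h = 1 and k = cos 43.9° / cos φ.
At 35.4°: h = 1.000, k = 0.8840; principal scales a = 1.000, b = 0.8840.
sin(ω/2) = (a − b)/(a + b) = 0.1160/1.884 = 0.06159, so ω = 2 arcsin(0.06159) ≈ 7.1°.

7.1°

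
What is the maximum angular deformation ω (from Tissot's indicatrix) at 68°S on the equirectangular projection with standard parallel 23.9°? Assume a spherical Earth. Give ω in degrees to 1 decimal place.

49.5°

With standard parallel φ₀ = 23.9°, the equirectangular projection gives x = Rλ cos φ₀, y = Rφ, so h = 1 and k = cos 23.9° / cos φ.
At 68°: h = 1.000, k = 2.441; principal scales a = 2.441, b = 1.000.
sin(ω/2) = (a − b)/(a + b) = 1.441/3.441 = 0.4187, so ω = 2 arcsin(0.4187) ≈ 49.5°.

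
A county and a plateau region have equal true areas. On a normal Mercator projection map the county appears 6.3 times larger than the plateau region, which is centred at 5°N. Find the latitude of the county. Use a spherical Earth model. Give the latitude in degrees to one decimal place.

Mercator areal scale is sec²φ, so apparent-area ratio = sec²φ₁ / sec²φ₂ = cos²φ₂ / cos²φ₁.
cos²φ₂ / cos²φ₁ = 6.3  ⇒  cos φ₁ = cos 5° / √6.3 = 0.9962/2.510 = 0.3969.
φ₁ = arccos(0.3969) ≈ 66.6°.

66.6°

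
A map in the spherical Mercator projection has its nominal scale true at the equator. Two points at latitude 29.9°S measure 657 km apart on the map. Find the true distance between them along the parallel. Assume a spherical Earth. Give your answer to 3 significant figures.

The Mercator projection is conformal; its linear scale factor is the same in every direction and equals sec φ = 1/cos φ.
Along the parallel at 29.9°, map distances are exaggerated by k = sec 29.9° = 1.154.
True distance = 657 / 1.154 = 657 × cos 29.9° ≈ 570 km.

570 km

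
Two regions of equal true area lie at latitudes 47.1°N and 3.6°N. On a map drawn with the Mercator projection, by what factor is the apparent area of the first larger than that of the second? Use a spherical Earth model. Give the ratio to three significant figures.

2.15

On Mercator, area is exaggerated by sec²φ = 1/cos²φ.
At 47.1°: sec²(47.1°) = 1/0.6807² = 2.158.
At 3.6°: sec²(3.6°) = 1/0.9980² = 1.004.
Ratio = 2.158/1.004 = cos²(3.6°)/cos²(47.1°) ≈ 2.15.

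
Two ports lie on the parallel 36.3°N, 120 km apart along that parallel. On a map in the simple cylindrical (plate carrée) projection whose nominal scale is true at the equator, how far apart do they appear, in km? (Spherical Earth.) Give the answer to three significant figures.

Plate carrée maps x = Rλ, y = Rφ. The meridian scale is h = 1 and the parallel scale is k = 1/cos φ = sec φ.
Along the parallel, k = sec 36.3° = 1/0.8059 = 1.241.
Map distance = 120 × 1.241 ≈ 149 km.

149 km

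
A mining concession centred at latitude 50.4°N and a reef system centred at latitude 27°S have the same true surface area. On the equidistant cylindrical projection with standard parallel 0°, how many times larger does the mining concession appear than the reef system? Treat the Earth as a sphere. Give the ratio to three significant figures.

1.40

Plate carrée maps x = Rλ, y = Rφ. The meridian scale is h = 1 and the parallel scale is k = 1/cos φ = sec φ.
Areal scale at 50.4°: h·k = 1.000 × 1.569 = 1.569.
Areal scale at 27°: h·k = 1.000 × 1.122 = 1.122.
Ratio = 1.569/1.122 ≈ 1.40.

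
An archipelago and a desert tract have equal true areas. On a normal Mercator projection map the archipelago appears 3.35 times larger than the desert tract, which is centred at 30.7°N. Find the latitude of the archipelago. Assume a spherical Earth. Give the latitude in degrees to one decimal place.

62.0°

Mercator areal scale is sec²φ, so apparent-area ratio = sec²φ₁ / sec²φ₂ = cos²φ₂ / cos²φ₁.
cos²φ₂ / cos²φ₁ = 3.35  ⇒  cos φ₁ = cos 30.7° / √3.35 = 0.8599/1.830 = 0.4698.
φ₁ = arccos(0.4698) ≈ 62.0°.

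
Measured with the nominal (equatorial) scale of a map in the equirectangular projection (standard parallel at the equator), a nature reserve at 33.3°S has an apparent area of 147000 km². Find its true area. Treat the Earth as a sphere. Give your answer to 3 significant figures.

For the equirectangular projection with φ₀ = 0 (plate carrée), h = 1 along meridians and k = sec φ along parallels.
Areal scale = h·k = 1 × sec φ; at 33.3°, h = 1.000, k = 1.196, so h·k = 1.196.
True area = apparent / (areal scale) = 147000 / 1.196 ≈ 123000 km².

123000 km²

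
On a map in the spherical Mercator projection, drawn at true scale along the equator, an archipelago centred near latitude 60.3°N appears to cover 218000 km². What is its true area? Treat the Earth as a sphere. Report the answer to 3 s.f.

The Mercator projection is conformal; its linear scale factor is the same in every direction and equals sec φ = 1/cos φ.
Areal scale = k² = sec²φ = 1/cos²(60.3°) = 1/0.4955² = 4.074.
True area = apparent / (areal scale) = 218000 / 4.074 ≈ 53500 km².

53500 km²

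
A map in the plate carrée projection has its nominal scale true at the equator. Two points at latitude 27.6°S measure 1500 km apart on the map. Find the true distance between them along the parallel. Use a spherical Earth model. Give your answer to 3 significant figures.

In the plate carrée (x = Rλ, y = Rφ), meridians are true-scale (h = 1) and parallels are stretched by k = sec φ.
Along the parallel at 27.6°, map distances are exaggerated by k = sec 27.6° = 1.128.
True distance = 1500 / 1.128 = 1500 × cos 27.6° ≈ 1330 km.

1330 km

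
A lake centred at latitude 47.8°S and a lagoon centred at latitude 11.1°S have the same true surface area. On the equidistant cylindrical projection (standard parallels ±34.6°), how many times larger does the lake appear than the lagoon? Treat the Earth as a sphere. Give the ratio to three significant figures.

1.46

In the equirectangular projection with standard parallel φ₀ = 34.6° (x = Rλ cos φ₀, y = Rφ), meridians are true-scale (h = 1) and the parallel scale is k = cos φ₀ / cos φ.
Areal scale at 47.8°: h·k = 1.000 × 1.225 = 1.225.
Areal scale at 11.1°: h·k = 1.000 × 0.8388 = 0.8388.
Ratio = 1.225/0.8388 ≈ 1.46.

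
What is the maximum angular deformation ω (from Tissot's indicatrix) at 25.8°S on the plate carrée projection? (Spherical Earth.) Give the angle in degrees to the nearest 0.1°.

6.0°

In the plate carrée (x = Rλ, y = Rφ), meridians are true-scale (h = 1) and parallels are stretched by k = sec φ.
At 25.8°: h = 1.000, k = 1.111; principal scales a = 1.111, b = 1.000.
sin(ω/2) = (a − b)/(a + b) = 0.1107/2.111 = 0.05246, so ω = 2 arcsin(0.05246) ≈ 6.0°.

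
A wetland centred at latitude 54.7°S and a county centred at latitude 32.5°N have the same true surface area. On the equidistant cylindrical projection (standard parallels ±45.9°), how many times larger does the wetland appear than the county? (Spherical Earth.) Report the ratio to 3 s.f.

With standard parallel φ₀ = 45.9°, the equirectangular projection gives x = Rλ cos φ₀, y = Rφ, so h = 1 and k = cos 45.9° / cos φ.
Areal scale at 54.7°: h·k = 1.000 × 1.204 = 1.204.
Areal scale at 32.5°: h·k = 1.000 × 0.8251 = 0.8251.
Ratio = 1.204/0.8251 ≈ 1.46.

1.46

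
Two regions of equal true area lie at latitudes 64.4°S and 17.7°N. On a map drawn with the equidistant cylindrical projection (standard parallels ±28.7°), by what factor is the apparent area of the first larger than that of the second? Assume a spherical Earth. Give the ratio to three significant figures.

2.20

The equidistant cylindrical projection with φ₀ = 28.7° has h = 1 (meridians true) and k = cos φ₀ / cos φ along parallels.
Areal scale at 64.4°: h·k = 1.000 × 2.030 = 2.030.
Areal scale at 17.7°: h·k = 1.000 × 0.9207 = 0.9207.
Ratio = 2.030/0.9207 ≈ 2.20.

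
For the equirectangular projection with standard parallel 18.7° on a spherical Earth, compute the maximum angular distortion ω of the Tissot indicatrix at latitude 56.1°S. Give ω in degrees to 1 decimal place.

30.0°

The equidistant cylindrical projection with φ₀ = 18.7° has h = 1 (meridians true) and k = cos φ₀ / cos φ along parallels.
At 56.1°: h = 1.000, k = 1.698; principal scales a = 1.698, b = 1.000.
sin(ω/2) = (a − b)/(a + b) = 0.6983/2.698 = 0.2588, so ω = 2 arcsin(0.2588) ≈ 30.0°.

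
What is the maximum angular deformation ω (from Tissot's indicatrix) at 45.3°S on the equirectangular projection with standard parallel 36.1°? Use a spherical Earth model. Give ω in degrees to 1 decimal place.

The equidistant cylindrical projection with φ₀ = 36.1° has h = 1 (meridians true) and k = cos φ₀ / cos φ along parallels.
At 45.3°: h = 1.000, k = 1.149; principal scales a = 1.149, b = 1.000.
sin(ω/2) = (a − b)/(a + b) = 0.1487/2.149 = 0.06920, so ω = 2 arcsin(0.06920) ≈ 7.9°.

7.9°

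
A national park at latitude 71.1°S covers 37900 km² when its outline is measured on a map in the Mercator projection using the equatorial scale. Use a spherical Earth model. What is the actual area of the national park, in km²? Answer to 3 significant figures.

3980 km²

For Mercator, h = k = sec φ (a conformal cylindrical projection has a single point scale, 1/cos φ).
Areal scale = k² = sec²φ = 1/cos²(71.1°) = 1/0.3239² = 9.531.
True area = apparent / (areal scale) = 37900 / 9.531 ≈ 3980 km².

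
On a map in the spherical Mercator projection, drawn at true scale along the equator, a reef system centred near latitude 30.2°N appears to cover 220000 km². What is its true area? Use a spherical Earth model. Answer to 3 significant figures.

164000 km²

For Mercator, h = k = sec φ (a conformal cylindrical projection has a single point scale, 1/cos φ).
Areal scale = k² = sec²φ = 1/cos²(30.2°) = 1/0.8643² = 1.339.
True area = apparent / (areal scale) = 220000 / 1.339 ≈ 164000 km².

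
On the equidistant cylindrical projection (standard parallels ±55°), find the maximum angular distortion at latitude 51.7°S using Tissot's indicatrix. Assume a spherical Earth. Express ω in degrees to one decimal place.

In the equirectangular projection with standard parallel φ₀ = 55° (x = Rλ cos φ₀, y = Rφ), meridians are true-scale (h = 1) and the parallel scale is k = cos φ₀ / cos φ.
At 51.7°: h = 1.000, k = 0.9255; principal scales a = 1.000, b = 0.9255.
sin(ω/2) = (a − b)/(a + b) = 0.07455/1.925 = 0.03872, so ω = 2 arcsin(0.03872) ≈ 4.4°.

4.4°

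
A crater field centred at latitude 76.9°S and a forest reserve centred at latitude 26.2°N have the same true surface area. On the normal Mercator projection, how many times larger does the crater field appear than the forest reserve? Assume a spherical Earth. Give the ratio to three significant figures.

15.7

Mercator is conformal with k = sec φ, so areal scale = k² = sec²φ.
At 76.9°: sec²(76.9°) = 1/0.2267² = 19.47.
At 26.2°: sec²(26.2°) = 1/0.8973² = 1.242.
Ratio = 19.47/1.242 = cos²(26.2°)/cos²(76.9°) ≈ 15.7.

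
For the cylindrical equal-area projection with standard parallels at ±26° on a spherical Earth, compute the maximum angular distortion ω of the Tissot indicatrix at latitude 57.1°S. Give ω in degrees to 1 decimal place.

55.4°

A cylindrical equal-area projection with standard parallel φ₀ has meridian scale h = cos φ / cos φ₀ and parallel scale k = cos φ₀ / cos φ (so areas are preserved, h·k = 1).
At 57.1°: h = 0.6043, k = 1.655; principal scales a = 1.655, b = 0.6043.
sin(ω/2) = (a − b)/(a + b) = 1.050/2.259 = 0.4650, so ω = 2 arcsin(0.4650) ≈ 55.4°.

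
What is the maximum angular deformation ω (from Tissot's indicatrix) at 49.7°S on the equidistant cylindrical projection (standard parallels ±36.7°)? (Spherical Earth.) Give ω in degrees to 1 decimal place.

12.3°

In the equirectangular projection with standard parallel φ₀ = 36.7° (x = Rλ cos φ₀, y = Rφ), meridians are true-scale (h = 1) and the parallel scale is k = cos φ₀ / cos φ.
At 49.7°: h = 1.000, k = 1.240; principal scales a = 1.240, b = 1.000.
sin(ω/2) = (a − b)/(a + b) = 0.2396/2.240 = 0.1070, so ω = 2 arcsin(0.1070) ≈ 12.3°.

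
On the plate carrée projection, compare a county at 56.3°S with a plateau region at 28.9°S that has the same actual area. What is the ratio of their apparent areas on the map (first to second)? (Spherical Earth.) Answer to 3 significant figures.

For the equirectangular projection with φ₀ = 0 (plate carrée), h = 1 along meridians and k = sec φ along parallels.
Areal scale at 56.3°: h·k = 1.000 × 1.802 = 1.802.
Areal scale at 28.9°: h·k = 1.000 × 1.142 = 1.142.
Ratio = 1.802/1.142 ≈ 1.58.

1.58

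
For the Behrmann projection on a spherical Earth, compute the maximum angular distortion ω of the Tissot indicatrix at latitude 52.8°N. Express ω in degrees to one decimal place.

Behrmann is a cylindrical equal-area projection with standard parallels at ±30°. A cylindrical equal-area projection with standard parallel φ₀ has meridian scale h = cos φ / cos φ₀ and parallel scale k = cos φ₀ / cos φ (so areas are preserved, h·k = 1).
At 52.8°: h = 0.6981, k = 1.432; principal scales a = 1.432, b = 0.6981.
sin(ω/2) = (a − b)/(a + b) = 0.7343/2.131 = 0.3446, so ω = 2 arcsin(0.3446) ≈ 40.3°.

40.3°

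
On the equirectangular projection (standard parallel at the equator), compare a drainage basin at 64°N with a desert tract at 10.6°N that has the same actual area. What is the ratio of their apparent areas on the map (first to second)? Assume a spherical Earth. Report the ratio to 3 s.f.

For the equirectangular projection with φ₀ = 0 (plate carrée), h = 1 along meridians and k = sec φ along parallels.
Areal scale at 64°: h·k = 1.000 × 2.281 = 2.281.
Areal scale at 10.6°: h·k = 1.000 × 1.017 = 1.017.
Ratio = 2.281/1.017 ≈ 2.24.

2.24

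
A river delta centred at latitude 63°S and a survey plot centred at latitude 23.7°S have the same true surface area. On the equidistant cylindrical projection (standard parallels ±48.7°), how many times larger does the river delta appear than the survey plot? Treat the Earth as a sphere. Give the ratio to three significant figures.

2.02

The equidistant cylindrical projection with φ₀ = 48.7° has h = 1 (meridians true) and k = cos φ₀ / cos φ along parallels.
Areal scale at 63°: h·k = 1.000 × 1.454 = 1.454.
Areal scale at 23.7°: h·k = 1.000 × 0.7208 = 0.7208.
Ratio = 1.454/0.7208 ≈ 2.02.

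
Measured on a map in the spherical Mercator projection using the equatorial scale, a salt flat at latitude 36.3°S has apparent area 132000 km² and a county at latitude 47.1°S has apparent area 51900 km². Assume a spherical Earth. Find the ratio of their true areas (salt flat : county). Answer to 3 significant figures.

On Mercator the areal scale is sec²φ, so true area = apparent × cos²φ.
True area of salt flat: 132000 × cos²(36.3°) = 132000 × 0.6495 = 85740 km².
True area of county: 51900 × cos²(47.1°) = 51900 × 0.4634 = 24050 km².
Ratio = 85740 / 24050 ≈ 3.57.

3.57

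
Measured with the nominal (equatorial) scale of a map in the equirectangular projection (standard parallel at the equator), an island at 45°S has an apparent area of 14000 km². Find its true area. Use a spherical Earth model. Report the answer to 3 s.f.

For the equirectangular projection with φ₀ = 0 (plate carrée), h = 1 along meridians and k = sec φ along parallels.
Areal scale = h·k = 1 × sec φ; at 45°, h = 1.000, k = 1.414, so h·k = 1.414.
True area = apparent / (areal scale) = 14000 / 1.414 ≈ 9900 km².

9900 km²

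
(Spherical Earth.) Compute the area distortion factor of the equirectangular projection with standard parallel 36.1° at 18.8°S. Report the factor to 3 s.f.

In the equirectangular projection with standard parallel φ₀ = 36.1° (x = Rλ cos φ₀, y = Rφ), meridians are true-scale (h = 1) and the parallel scale is k = cos φ₀ / cos φ.
Areal scale = h·k = 1 × cos φ₀ / cos φ; at 18.8°, h = 1.000, k = 0.8535, so h·k = 0.8535.

0.854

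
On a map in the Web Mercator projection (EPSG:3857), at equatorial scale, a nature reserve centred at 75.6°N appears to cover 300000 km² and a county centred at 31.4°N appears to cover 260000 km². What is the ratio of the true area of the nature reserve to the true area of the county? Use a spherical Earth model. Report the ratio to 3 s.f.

0.0980

On Mercator the areal scale is sec²φ, so true area = apparent × cos²φ.
True area of nature reserve: 300000 × cos²(75.6°) = 300000 × 0.06185 = 18550 km².
True area of county: 260000 × cos²(31.4°) = 260000 × 0.7285 = 189400 km².
Ratio = 18550 / 189400 ≈ 0.0980.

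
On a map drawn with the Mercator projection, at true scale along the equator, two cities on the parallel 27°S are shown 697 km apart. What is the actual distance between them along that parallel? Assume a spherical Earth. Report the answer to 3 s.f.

621 km

For Mercator, h = k = sec φ (a conformal cylindrical projection has a single point scale, 1/cos φ).
Along the parallel at 27°, map distances are exaggerated by k = sec 27° = 1.122.
True distance = 697 / 1.122 = 697 × cos 27° ≈ 621 km.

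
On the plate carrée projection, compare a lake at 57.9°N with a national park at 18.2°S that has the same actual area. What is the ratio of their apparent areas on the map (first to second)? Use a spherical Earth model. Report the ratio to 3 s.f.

In the plate carrée (x = Rλ, y = Rφ), meridians are true-scale (h = 1) and parallels are stretched by k = sec φ.
Areal scale at 57.9°: h·k = 1.000 × 1.882 = 1.882.
Areal scale at 18.2°: h·k = 1.000 × 1.053 = 1.053.
Ratio = 1.882/1.053 ≈ 1.79.

1.79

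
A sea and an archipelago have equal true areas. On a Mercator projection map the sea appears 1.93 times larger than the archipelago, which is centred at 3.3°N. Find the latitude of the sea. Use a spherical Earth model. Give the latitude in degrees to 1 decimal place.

On Mercator, (apparent₁)/(apparent₂) = sec²φ₁ / sec²φ₂ when true areas are equal.
cos²φ₂ / cos²φ₁ = 1.93  ⇒  cos φ₁ = cos 3.3° / √1.93 = 0.9983/1.389 = 0.7186.
φ₁ = arccos(0.7186) ≈ 44.1°.

44.1°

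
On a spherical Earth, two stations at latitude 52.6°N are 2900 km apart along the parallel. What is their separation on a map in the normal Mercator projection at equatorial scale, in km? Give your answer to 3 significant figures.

The Mercator projection is conformal; its linear scale factor is the same in every direction and equals sec φ = 1/cos φ.
Along the parallel, k = sec 52.6° = 1/0.6074 = 1.646.
Map distance = 2900 × 1.646 ≈ 4770 km.

4770 km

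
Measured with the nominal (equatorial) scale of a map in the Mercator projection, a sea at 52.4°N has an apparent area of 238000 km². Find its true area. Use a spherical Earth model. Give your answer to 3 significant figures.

88600 km²

The Mercator projection is conformal; its linear scale factor is the same in every direction and equals sec φ = 1/cos φ.
Areal scale = k² = sec²φ = 1/cos²(52.4°) = 1/0.6101² = 2.686.
True area = apparent / (areal scale) = 238000 / 2.686 ≈ 88600 km².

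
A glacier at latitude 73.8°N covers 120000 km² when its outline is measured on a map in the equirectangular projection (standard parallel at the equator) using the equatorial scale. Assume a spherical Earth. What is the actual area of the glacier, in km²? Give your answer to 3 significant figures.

33500 km²

In the plate carrée (x = Rλ, y = Rφ), meridians are true-scale (h = 1) and parallels are stretched by k = sec φ.
Areal scale = h·k = 1 × sec φ; at 73.8°, h = 1.000, k = 3.584, so h·k = 3.584.
True area = apparent / (areal scale) = 120000 / 3.584 ≈ 33500 km².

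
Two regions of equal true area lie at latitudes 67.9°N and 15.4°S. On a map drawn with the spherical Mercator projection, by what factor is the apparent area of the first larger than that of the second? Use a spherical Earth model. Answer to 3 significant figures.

6.57

Mercator areal scale is sec²φ.
At 67.9°: sec²(67.9°) = 1/0.3762² = 7.065.
At 15.4°: sec²(15.4°) = 1/0.9641² = 1.076.
Ratio = 7.065/1.076 = cos²(15.4°)/cos²(67.9°) ≈ 6.57.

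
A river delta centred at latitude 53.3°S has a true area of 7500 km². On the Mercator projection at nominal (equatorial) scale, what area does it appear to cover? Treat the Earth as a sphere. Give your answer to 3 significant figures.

Mercator is conformal, so the point scale is isotropic: h = k = sec φ = 1/cos φ.
Areal scale = k² = sec²φ = 1/cos²(53.3°) = 1/0.5976² = 2.800.
Apparent area = 7500 × 2.800 ≈ 21000 km².

21000 km²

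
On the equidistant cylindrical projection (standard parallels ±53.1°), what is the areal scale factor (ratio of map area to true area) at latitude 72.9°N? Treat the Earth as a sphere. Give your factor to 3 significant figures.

The equidistant cylindrical projection with φ₀ = 53.1° has h = 1 (meridians true) and k = cos φ₀ / cos φ along parallels.
Areal scale = h·k = 1 × cos φ₀ / cos φ; at 72.9°, h = 1.000, k = 2.042, so h·k = 2.042.

2.04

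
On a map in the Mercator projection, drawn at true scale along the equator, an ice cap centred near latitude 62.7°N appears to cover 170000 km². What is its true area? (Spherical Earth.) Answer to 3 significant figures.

35800 km²

The Mercator projection is conformal; its linear scale factor is the same in every direction and equals sec φ = 1/cos φ.
Areal scale = k² = sec²φ = 1/cos²(62.7°) = 1/0.4586² = 4.754.
True area = apparent / (areal scale) = 170000 / 4.754 ≈ 35800 km².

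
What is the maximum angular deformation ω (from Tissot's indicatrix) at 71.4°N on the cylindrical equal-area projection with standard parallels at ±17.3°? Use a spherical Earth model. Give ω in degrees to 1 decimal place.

106.1°

For cylindrical equal-area with standard parallel φ₀, h = cos φ / cos φ₀ and k = cos φ₀ / cos φ, so h·k = 1.
At 71.4°: h = 0.3341, k = 2.993; principal scales a = 2.993, b = 0.3341.
sin(ω/2) = (a − b)/(a + b) = 2.659/3.327 = 0.7992, so ω = 2 arcsin(0.7992) ≈ 106.1°.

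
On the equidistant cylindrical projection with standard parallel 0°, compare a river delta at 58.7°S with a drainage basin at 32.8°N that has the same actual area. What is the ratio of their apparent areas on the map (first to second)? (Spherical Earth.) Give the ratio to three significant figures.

1.62

For the equirectangular projection with φ₀ = 0 (plate carrée), h = 1 along meridians and k = sec φ along parallels.
Areal scale at 58.7°: h·k = 1.000 × 1.925 = 1.925.
Areal scale at 32.8°: h·k = 1.000 × 1.190 = 1.190.
Ratio = 1.925/1.190 ≈ 1.62.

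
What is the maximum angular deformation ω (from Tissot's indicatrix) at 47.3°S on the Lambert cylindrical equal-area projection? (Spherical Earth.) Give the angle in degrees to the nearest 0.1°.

The Lambert cylindrical equal-area projection is the cylindrical equal-area projection with its standard parallel at the equator (φ₀ = 0). Cylindrical equal-area (φ₀ = 0°): h = cos φ / cos 0° along meridians, k = cos 0° / cos φ along parallels; h·k = 1.
At 47.3°: h = 0.6782, k = 1.475; principal scales a = 1.475, b = 0.6782.
sin(ω/2) = (a − b)/(a + b) = 0.7964/2.153 = 0.3700, so ω = 2 arcsin(0.3700) ≈ 43.4°.

43.4°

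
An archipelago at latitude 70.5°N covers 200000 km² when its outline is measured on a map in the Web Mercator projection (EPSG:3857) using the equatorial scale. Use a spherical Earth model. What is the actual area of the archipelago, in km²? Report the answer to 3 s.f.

Mercator is conformal, so the point scale is isotropic: h = k = sec φ = 1/cos φ.
Areal scale = k² = sec²φ = 1/cos²(70.5°) = 1/0.3338² = 8.974.
True area = apparent / (areal scale) = 200000 / 8.974 ≈ 22300 km².

22300 km²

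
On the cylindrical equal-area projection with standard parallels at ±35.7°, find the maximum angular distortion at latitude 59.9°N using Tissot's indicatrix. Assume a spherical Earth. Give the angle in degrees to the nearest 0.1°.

53.2°

Cylindrical equal-area (φ₀ = 35.7°): h = cos φ / cos 35.7° along meridians, k = cos 35.7° / cos φ along parallels; h·k = 1.
At 59.9°: h = 0.6176, k = 1.619; principal scales a = 1.619, b = 0.6176.
sin(ω/2) = (a − b)/(a + b) = 1.002/2.237 = 0.4478, so ω = 2 arcsin(0.4478) ≈ 53.2°.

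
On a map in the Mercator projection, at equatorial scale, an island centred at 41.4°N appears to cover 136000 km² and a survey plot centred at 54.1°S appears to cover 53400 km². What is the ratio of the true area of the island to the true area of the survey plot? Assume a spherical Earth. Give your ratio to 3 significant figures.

4.17

Mercator's areal exaggeration is sec²φ; hence true area = (apparent area) · cos²φ.
True area of island: 136000 × cos²(41.4°) = 136000 × 0.5627 = 76520 km².
True area of survey plot: 53400 × cos²(54.1°) = 53400 × 0.3438 = 18360 km².
Ratio = 76520 / 18360 ≈ 4.17.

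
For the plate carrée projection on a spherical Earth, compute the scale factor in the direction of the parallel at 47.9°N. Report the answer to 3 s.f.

In the plate carrée (x = Rλ, y = Rφ), meridians are true-scale (h = 1) and parallels are stretched by k = sec φ.
k = 1/cos 47.9° = 1/0.6704 = 1.492.

1.49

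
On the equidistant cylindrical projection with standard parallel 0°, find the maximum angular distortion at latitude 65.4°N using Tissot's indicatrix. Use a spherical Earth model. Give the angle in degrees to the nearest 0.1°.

In the plate carrée (x = Rλ, y = Rφ), meridians are true-scale (h = 1) and parallels are stretched by k = sec φ.
At 65.4°: h = 1.000, k = 2.402; principal scales a = 2.402, b = 1.000.
sin(ω/2) = (a − b)/(a + b) = 1.402/3.402 = 0.4121, so ω = 2 arcsin(0.4121) ≈ 48.7°.

48.7°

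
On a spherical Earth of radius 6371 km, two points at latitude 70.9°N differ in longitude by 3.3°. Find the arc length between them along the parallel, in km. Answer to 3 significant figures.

120 km

Arc length along a parallel = R cos φ · Δλ (with Δλ in radians).
= 6371 × cos 70.9° × (3.3° × π/180) = 6371 × 0.3272 × 0.05760 ≈ 120 km.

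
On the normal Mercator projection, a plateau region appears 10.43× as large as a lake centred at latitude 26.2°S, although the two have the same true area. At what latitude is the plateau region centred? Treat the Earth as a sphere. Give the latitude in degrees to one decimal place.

73.9°

Mercator areal scale is sec²φ, so apparent-area ratio = sec²φ₁ / sec²φ₂ = cos²φ₂ / cos²φ₁.
cos²φ₂ / cos²φ₁ = 10.43  ⇒  cos φ₁ = cos 26.2° / √10.43 = 0.8973/3.230 = 0.2778.
φ₁ = arccos(0.2778) ≈ 73.9°.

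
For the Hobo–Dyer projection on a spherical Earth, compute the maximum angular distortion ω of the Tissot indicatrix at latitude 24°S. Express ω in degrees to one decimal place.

Hobo–Dyer is a cylindrical equal-area projection with standard parallels at ±37.5°. For cylindrical equal-area with standard parallel φ₀, h = cos φ / cos φ₀ and k = cos φ₀ / cos φ, so h·k = 1.
At 24°: h = 1.151, k = 0.8684; principal scales a = 1.151, b = 0.8684.
sin(ω/2) = (a − b)/(a + b) = 0.2831/2.020 = 0.1401, so ω = 2 arcsin(0.1401) ≈ 16.1°.

16.1°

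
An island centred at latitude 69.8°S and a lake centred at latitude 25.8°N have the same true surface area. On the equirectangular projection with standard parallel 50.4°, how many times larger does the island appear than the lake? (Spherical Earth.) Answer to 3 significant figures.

2.61

The equidistant cylindrical projection with φ₀ = 50.4° has h = 1 (meridians true) and k = cos φ₀ / cos φ along parallels.
Areal scale at 69.8°: h·k = 1.000 × 1.846 = 1.846.
Areal scale at 25.8°: h·k = 1.000 × 0.7080 = 0.7080.
Ratio = 1.846/0.7080 ≈ 2.61.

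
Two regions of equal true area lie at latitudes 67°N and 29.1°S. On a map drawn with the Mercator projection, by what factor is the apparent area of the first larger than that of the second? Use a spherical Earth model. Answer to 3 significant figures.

5.00

On Mercator, area is exaggerated by sec²φ = 1/cos²φ.
At 67°: sec²(67°) = 1/0.3907² = 6.550.
At 29.1°: sec²(29.1°) = 1/0.8738² = 1.310.
Ratio = 6.550/1.310 = cos²(29.1°)/cos²(67°) ≈ 5.00.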